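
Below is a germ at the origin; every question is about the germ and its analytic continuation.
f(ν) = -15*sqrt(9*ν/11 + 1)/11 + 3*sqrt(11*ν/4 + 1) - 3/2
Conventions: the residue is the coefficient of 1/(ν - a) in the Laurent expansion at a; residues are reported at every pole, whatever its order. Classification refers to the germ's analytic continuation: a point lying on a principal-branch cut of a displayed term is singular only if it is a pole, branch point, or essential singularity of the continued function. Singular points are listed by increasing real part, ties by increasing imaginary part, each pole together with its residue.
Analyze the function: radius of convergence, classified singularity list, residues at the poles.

Radius of convergence at 0: 4/11.
At -11/9: an algebraic (square-root) branch point.
At -4/11: an algebraic (square-root) branch point.

Branch term (-15/11)*sqrt(1 - ν/(-11/9)): its argument vanishes at ν = -11/9, a square-root branch point, modulus 11/9.
Branch term (3)*sqrt(1 - ν/(-4/11)): its argument vanishes at ν = -4/11, a square-root branch point, modulus 4/11.
The radius of convergence is the smallest modulus among the singular points: 4/11.
List the singular points by increasing real part (a conjugate pair: the negative imaginary part first).


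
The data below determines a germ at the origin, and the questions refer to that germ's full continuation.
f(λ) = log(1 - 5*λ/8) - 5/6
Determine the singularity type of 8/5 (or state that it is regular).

The term (1)*log(1 - λ/(8/5)) has argument 1 - 8/5/(8/5) = 0 at 8/5: a logarithmic (infinitely-sheeted) branch point; the remaining terms are analytic or single-valued there.

The point is a logarithmic branch point.


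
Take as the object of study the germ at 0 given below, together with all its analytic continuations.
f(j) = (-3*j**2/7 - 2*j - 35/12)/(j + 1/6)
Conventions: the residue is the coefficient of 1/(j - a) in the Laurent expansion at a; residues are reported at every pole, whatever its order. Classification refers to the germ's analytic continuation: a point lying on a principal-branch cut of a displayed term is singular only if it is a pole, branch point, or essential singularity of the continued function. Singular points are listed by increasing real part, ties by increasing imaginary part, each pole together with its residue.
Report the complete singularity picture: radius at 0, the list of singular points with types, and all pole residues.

Denominator factor (j + 1/6): pole of order 1 at -1/6, modulus 1/6.
The radius of convergence is the smallest modulus among the singular points: 1/6.
At the order-1 pole -1/6 set g(j) = (j - (-1/6))*f(j) = -3*j**2/7 - 2*j - 35/12.
Simple pole: residue = g(a) at a = -1/6, which is -109/42.

Radius of convergence at 0: 1/6.
At -1/6: a pole of order 1; residue -109/42.


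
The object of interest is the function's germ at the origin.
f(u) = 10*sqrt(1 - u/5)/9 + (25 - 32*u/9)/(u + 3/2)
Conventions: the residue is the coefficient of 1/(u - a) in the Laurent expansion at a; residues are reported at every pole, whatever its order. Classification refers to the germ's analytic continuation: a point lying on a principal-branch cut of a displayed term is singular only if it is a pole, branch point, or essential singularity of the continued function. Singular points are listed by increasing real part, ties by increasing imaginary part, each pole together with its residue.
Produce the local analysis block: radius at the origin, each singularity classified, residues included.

Radius of convergence at 0: 3/2.
At -3/2: a pole of order 1; residue 91/3.
At 5: an algebraic (square-root) branch point.

Denominator factor (u + 3/2): pole of order 1 at -3/2, modulus 3/2.
Branch term (10/9)*sqrt(1 - u/(5)): its argument vanishes at u = 5, a square-root branch point, modulus 5.
The radius of convergence is the smallest modulus among the singular points: 3/2.
The branch term is analytic at -3/2 and contributes nothing to the residue; only the rational part matters.
At the order-1 pole -3/2 set g(u) = (u - (-3/2))*(rational part) = 25 - 32*u/9.
Simple pole: residue = g(a) at a = -3/2, which is 91/3.
List the singular points by increasing real part (a conjugate pair: the negative imaginary part first).


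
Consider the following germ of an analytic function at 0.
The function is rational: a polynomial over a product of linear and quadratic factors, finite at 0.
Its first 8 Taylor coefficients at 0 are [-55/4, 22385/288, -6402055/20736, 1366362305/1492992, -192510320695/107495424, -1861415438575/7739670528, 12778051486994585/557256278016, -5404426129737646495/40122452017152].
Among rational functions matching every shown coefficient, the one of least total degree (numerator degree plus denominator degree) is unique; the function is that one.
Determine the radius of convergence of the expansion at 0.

The radius of convergence is (1/6)*sqrt(3).

No rational of total degree below 4 reproduces all 8 coefficients; solving the [0/4] Pade equations on them gives f(ε) = 11/(4*(ε**2 + ε/2 + 1/12)*(ε**2 + 5*ε/6 - 12/5)), whose expansion matches every shown term.
Denominator factor (ε**2 + 5*ε/6 - 12/5): discriminant 1853/180, real irrational roots -5/12 + (1/60)*sqrt(9265) and -5/12 - (1/60)*sqrt(9265); poles of order 1, moduli -5/12 + (1/60)*sqrt(9265) and 5/12 + (1/60)*sqrt(9265).
Denominator factor (ε**2 + ε/2 + 1/12): discriminant -1/12, complex-conjugate roots (-1/4) + ((1/12)*sqrt(3))*i and (-1/4) - ((1/12)*sqrt(3))*i; poles of order 1, moduli (1/6)*sqrt(3) and (1/6)*sqrt(3).
The radius of convergence is the smallest modulus among the singular points: (1/6)*sqrt(3).


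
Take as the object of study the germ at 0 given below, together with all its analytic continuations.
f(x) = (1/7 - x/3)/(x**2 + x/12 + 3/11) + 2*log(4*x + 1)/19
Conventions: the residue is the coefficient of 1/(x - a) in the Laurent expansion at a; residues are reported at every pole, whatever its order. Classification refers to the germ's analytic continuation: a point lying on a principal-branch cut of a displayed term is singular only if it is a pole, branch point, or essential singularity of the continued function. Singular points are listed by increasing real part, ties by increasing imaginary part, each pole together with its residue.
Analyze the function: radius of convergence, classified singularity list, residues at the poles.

Radius of convergence at 0: 1/4.
At -1/4: a logarithmic branch point.
At (-1/24) - ((1/264)*sqrt(18887))*i: a pole of order 1; residue (-1/6) + ((79/72114)*sqrt(18887))*i.
At (-1/24) + ((1/264)*sqrt(18887))*i: a pole of order 1; residue (-1/6) - ((79/72114)*sqrt(18887))*i.

Denominator factor (x**2 + x/12 + 3/11): discriminant -1717/1584, complex-conjugate roots (-1/24) + ((1/264)*sqrt(18887))*i and (-1/24) - ((1/264)*sqrt(18887))*i; poles of order 1, moduli (1/11)*sqrt(33) and (1/11)*sqrt(33).
Branch term (2/19)*log(1 - x/(-1/4)): its argument vanishes at x = -1/4, a logarithmic branch point, modulus 1/4.
The radius of convergence is the smallest modulus among the singular points: 1/4.
The branch term is analytic at (-1/24) - ((1/264)*sqrt(18887))*i and contributes nothing to the residue; only the rational part matters.
The factor x**2 + x/12 + 3/11 splits as (x - a)(x - a') with a = (-1/24) - ((1/264)*sqrt(18887))*i, a' = (-1/24) + ((1/264)*sqrt(18887))*i. At the order-1 pole a set g(x) = (x - a)*(rational part) = [1/7 - x/3] / (x - a').
Simple pole: residue = g(a) at a = (-1/24) - ((1/264)*sqrt(18887))*i, which is (-1/6) + ((79/72114)*sqrt(18887))*i.
The branch term is analytic at (-1/24) + ((1/264)*sqrt(18887))*i and contributes nothing to the residue; only the rational part matters.
The factor x**2 + x/12 + 3/11 splits as (x - a)(x - a') with a = (-1/24) + ((1/264)*sqrt(18887))*i, a' = (-1/24) - ((1/264)*sqrt(18887))*i. At the order-1 pole a set g(x) = (x - a)*(rational part) = [1/7 - x/3] / (x - a').
Simple pole: residue = g(a) at a = (-1/24) + ((1/264)*sqrt(18887))*i, which is (-1/6) - ((79/72114)*sqrt(18887))*i.
List the singular points by increasing real part (a conjugate pair: the negative imaginary part first).


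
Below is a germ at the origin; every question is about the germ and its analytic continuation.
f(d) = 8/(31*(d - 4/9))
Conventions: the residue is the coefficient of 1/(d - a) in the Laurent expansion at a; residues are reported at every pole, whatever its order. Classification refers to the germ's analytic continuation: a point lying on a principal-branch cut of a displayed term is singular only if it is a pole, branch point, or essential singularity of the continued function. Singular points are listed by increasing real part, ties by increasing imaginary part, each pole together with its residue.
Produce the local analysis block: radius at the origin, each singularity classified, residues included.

Denominator factor (d - 4/9): pole of order 1 at 4/9, modulus 4/9.
The radius of convergence is the smallest modulus among the singular points: 4/9.
At the order-1 pole 4/9 set g(d) = (d - (4/9))*f(d) = 8/31.
Simple pole: residue = g(a) at a = 4/9, which is 8/31.

Radius of convergence at 0: 4/9.
At 4/9: a pole of order 1; residue 8/31.


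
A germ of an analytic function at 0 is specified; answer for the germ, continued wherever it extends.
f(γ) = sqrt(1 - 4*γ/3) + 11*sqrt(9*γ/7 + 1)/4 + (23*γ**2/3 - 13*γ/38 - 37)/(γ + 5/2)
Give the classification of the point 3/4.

The term (1)*sqrt(1 - γ/(3/4)) has argument 1 - 3/4/(3/4) = 0 at 3/4: a square-root (algebraic, two-sheeted) branch point; the remaining terms are analytic or single-valued there.

The point is an algebraic (square-root) branch point.


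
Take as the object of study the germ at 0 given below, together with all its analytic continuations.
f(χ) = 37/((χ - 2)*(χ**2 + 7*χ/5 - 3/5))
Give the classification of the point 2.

The denominator factor χ - 2 vanishes at 2 and appears to the power 1; the numerator there equals 37, nonzero, and no other factor vanishes.
Hence a pole whose order is the multiplicity, 1.

The point is a pole of order 1.


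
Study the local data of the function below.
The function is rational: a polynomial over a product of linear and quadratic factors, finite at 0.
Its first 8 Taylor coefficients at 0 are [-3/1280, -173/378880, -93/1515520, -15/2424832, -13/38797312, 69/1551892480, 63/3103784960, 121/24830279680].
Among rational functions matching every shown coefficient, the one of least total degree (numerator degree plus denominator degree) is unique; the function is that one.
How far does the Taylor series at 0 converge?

No rational of total degree below 4 reproduces all 8 coefficients; solving the [1/3] Pade equations on them gives f(x) = (6/5 - 8*x/37)/(x - 8)**3, whose expansion matches every shown term.
Denominator factor (x - 8)^3: pole of order 3 at 8, modulus 8.
The radius of convergence is the smallest modulus among the singular points: 8.

The radius of convergence is 8.


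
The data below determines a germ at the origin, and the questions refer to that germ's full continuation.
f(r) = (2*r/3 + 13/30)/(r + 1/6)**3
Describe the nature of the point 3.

The point is a regular point.

Denominator factors: r + 1/6 = 19/6 at r = 3 — none vanishes.
So the germ continues analytically to 3.


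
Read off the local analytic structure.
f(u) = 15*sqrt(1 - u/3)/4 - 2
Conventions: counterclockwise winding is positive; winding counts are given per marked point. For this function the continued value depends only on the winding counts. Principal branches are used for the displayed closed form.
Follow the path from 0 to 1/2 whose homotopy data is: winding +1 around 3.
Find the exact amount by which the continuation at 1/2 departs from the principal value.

Continued minus principal equals -(5/4)*sqrt(30).

The rational part is single-valued and drops out of the difference; each branch term changes only by its own monodromy.
(15/4)*sqrt(1 - u/(3)): winding +1 is odd, the square root flips sign, contributing -2*(15/4)*sqrt(1 - (1/2)/(3)) = -2*(15/4)*sqrt(5/6) = -(5/4)*sqrt(30).
Summing the contributions at u = 1/2 gives -(5/4)*sqrt(30).


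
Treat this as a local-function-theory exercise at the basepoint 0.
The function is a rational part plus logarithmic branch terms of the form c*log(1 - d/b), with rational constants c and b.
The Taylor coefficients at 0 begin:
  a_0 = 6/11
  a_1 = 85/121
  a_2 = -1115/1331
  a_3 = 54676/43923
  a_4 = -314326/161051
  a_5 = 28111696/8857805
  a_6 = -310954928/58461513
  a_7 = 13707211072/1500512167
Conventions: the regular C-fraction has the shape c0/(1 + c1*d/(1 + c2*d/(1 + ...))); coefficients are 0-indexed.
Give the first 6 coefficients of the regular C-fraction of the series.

Taylor coefficients (read off): a_0 = 6/11, a_1 = 85/121, a_2 = -1115/1331, a_3 = 54676/43923, a_4 = -314326/161051, a_5 = 28111696/8857805.
c0 = a_0 = 6/11. Peel one level at a time: if S = 1 + c*d/S' with S'(0) = 1, then c is the d-coefficient of S and S' = c*d/(S - 1).
S_1 = c0/f = 1 + (-85/66)*d + (115/36)*d^2 + ...; c1 = -85/66.
S_2 = c1*d/(S_1 - 1) = 1 + (253/102)*d + (-1517/4335)*d^2 + ...; c2 = 253/102.
S_3 = c2*d/(S_2 - 1) = 1 + (3034/21505)*d + (-128046/1600225)*d^2 + ...; c3 = 3034/21505.
S_4 = c3*d/(S_3 - 1) = 1 + (1088391/1919005)*d + (-11186884/34519335)*d^2 + ...; c4 = 1088391/1919005.
S_5 = c4*d/(S_4 - 1) = 1 + (166487156/291368673)*d + ...; c5 = 166487156/291368673.

The regular C-fraction coefficients are [6/11, -85/66, 253/102, 3034/21505, 1088391/1919005, 166487156/291368673].


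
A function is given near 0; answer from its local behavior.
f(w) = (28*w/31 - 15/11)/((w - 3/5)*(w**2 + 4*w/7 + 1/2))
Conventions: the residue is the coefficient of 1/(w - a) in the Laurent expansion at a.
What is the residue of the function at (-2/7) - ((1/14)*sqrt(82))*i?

The residue is (49035/143561) + ((757855/5886001)*sqrt(82))*i.

The factor w**2 + 4*w/7 + 1/2 splits as (w - a)(w - a') with a = (-2/7) - ((1/14)*sqrt(82))*i, a' = (-2/7) + ((1/14)*sqrt(82))*i. At the order-1 pole a set g(w) = (w - a)*f(w) = [(28*w/31 - 15/11)/(w - 3/5)] / (w - a').
Simple pole: residue = g(a) at a = (-2/7) - ((1/14)*sqrt(82))*i, which is (49035/143561) + ((757855/5886001)*sqrt(82))*i.


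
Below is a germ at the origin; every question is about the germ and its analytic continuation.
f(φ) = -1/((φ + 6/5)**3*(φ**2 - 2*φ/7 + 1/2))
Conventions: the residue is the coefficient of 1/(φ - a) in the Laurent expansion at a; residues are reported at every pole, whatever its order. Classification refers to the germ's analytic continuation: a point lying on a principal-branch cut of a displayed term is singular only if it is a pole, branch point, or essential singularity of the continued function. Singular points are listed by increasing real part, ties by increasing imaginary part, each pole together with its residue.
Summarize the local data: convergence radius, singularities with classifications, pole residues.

Radius of convergence at 0: (1/2)*sqrt(2).
At -6/5: a pole of order 3; residue -4497500/10852817.
At (1/7) - ((1/14)*sqrt(94))*i: a pole of order 1; residue (2248750/10852817) - ((33250/10852817)*sqrt(94))*i.
At (1/7) + ((1/14)*sqrt(94))*i: a pole of order 1; residue (2248750/10852817) + ((33250/10852817)*sqrt(94))*i.

Denominator factor (φ**2 - 2*φ/7 + 1/2): discriminant -94/49, complex-conjugate roots (1/7) + ((1/14)*sqrt(94))*i and (1/7) - ((1/14)*sqrt(94))*i; poles of order 1, moduli (1/2)*sqrt(2) and (1/2)*sqrt(2).
Denominator factor (φ + 6/5)^3: pole of order 3 at -6/5, modulus 6/5.
The radius of convergence is the smallest modulus among the singular points: (1/2)*sqrt(2).
At the order-3 pole -6/5 set g(φ) = (φ - (-6/5))^3*f(φ) = -1/(φ**2 - 2*φ/7 + 1/2).
Order-3 pole: residue = g''(a)/2; g''(-6/5) = -8995000/10852817, so the residue is -4497500/10852817.
The factor φ**2 - 2*φ/7 + 1/2 splits as (φ - a)(φ - a') with a = (1/7) - ((1/14)*sqrt(94))*i, a' = (1/7) + ((1/14)*sqrt(94))*i. At the order-1 pole a set g(φ) = (φ - a)*f(φ) = [-1/(φ + 6/5)**3] / (φ - a').
Simple pole: residue = g(a) at a = (1/7) - ((1/14)*sqrt(94))*i, which is (2248750/10852817) - ((33250/10852817)*sqrt(94))*i.
The factor φ**2 - 2*φ/7 + 1/2 splits as (φ - a)(φ - a') with a = (1/7) + ((1/14)*sqrt(94))*i, a' = (1/7) - ((1/14)*sqrt(94))*i. At the order-1 pole a set g(φ) = (φ - a)*f(φ) = [-1/(φ + 6/5)**3] / (φ - a').
Simple pole: residue = g(a) at a = (1/7) + ((1/14)*sqrt(94))*i, which is (2248750/10852817) + ((33250/10852817)*sqrt(94))*i.
List the singular points by increasing real part (a conjugate pair: the negative imaginary part first).


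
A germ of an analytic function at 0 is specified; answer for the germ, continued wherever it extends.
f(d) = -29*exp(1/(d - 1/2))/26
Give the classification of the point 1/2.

The exponent 1/(d - (1/2)) has a pole at 1/2, so exp(1/(d - (1/2))) takes every nonzero value near it: an essential singularity (not a pole of any order).

The point is an essential singularity.


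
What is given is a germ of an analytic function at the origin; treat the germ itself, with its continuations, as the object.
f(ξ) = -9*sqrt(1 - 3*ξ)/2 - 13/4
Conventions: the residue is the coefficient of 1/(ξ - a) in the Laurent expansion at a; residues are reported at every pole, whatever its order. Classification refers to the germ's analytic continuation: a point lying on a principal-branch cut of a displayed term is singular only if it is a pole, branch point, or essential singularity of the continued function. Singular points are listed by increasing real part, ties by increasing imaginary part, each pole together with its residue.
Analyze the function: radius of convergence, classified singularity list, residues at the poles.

Radius of convergence at 0: 1/3.
At 1/3: an algebraic (square-root) branch point.

Branch term (-9/2)*sqrt(1 - ξ/(1/3)): its argument vanishes at ξ = 1/3, a square-root branch point, modulus 1/3.
The radius of convergence is the smallest modulus among the singular points: 1/3.


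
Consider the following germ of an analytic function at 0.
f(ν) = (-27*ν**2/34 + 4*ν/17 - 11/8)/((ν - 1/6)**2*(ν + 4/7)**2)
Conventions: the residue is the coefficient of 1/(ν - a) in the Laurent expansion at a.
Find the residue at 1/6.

The residue is 3393054/506447.

At the order-2 pole 1/6 set g(ν) = (ν - (1/6))^2*f(ν) = (-27*ν**2/34 + 4*ν/17 - 11/8)/(ν + 4/7)**2.
Order-2 pole: residue = g'(a); g'(1/6) = 3393054/506447, so the residue is 3393054/506447.


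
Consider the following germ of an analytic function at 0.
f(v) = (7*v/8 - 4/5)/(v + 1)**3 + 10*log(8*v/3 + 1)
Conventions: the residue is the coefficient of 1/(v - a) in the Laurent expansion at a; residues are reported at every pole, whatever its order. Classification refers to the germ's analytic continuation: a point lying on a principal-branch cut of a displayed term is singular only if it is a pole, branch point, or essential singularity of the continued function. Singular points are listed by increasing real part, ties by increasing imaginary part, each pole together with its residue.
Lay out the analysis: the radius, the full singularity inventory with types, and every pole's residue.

Radius of convergence at 0: 3/8.
At -1: a pole of order 3; residue 0.
At -3/8: a logarithmic branch point.

Denominator factor (v + 1)^3: pole of order 3 at -1, modulus 1.
Branch term (10)*log(1 - v/(-3/8)): its argument vanishes at v = -3/8, a logarithmic branch point, modulus 3/8.
The radius of convergence is the smallest modulus among the singular points: 3/8.
The branch term is analytic at -1 and contributes nothing to the residue; only the rational part matters.
At the order-3 pole -1 set g(v) = (v - (-1))^3*(rational part) = 7*v/8 - 4/5.
Order-3 pole: residue = g''(a)/2; g''(-1) = 0, so the residue is 0.
List the singular points by increasing real part (a conjugate pair: the negative imaginary part first).


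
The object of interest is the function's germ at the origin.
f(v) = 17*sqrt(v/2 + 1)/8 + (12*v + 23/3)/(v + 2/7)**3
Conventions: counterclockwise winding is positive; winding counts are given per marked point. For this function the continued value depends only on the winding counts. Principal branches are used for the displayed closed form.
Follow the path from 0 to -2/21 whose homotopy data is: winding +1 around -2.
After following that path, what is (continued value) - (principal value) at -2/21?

Continued minus principal equals -(17/42)*sqrt(105).

The rational part is single-valued and drops out of the difference; each branch term changes only by its own monodromy.
(17/8)*sqrt(1 - v/(-2)): winding +1 is odd, the square root flips sign, contributing -2*(17/8)*sqrt(1 - (-2/21)/(-2)) = -2*(17/8)*sqrt(20/21) = -(17/42)*sqrt(105).
Summing the contributions at v = -2/21 gives -(17/42)*sqrt(105).


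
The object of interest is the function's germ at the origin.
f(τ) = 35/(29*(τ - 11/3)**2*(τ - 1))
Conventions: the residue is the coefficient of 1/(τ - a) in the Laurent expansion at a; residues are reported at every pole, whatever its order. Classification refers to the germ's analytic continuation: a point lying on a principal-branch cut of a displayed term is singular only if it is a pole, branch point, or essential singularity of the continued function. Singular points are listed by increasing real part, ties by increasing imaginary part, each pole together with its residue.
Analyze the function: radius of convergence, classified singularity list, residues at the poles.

Radius of convergence at 0: 1.
At 1: a pole of order 1; residue 315/1856.
At 11/3: a pole of order 2; residue -315/1856.

Denominator factor (τ - 1): pole of order 1 at 1, modulus 1.
Denominator factor (τ - 11/3)^2: pole of order 2 at 11/3, modulus 11/3.
The radius of convergence is the smallest modulus among the singular points: 1.
At the order-1 pole 1 set g(τ) = (τ - (1))*f(τ) = 35/(29*(τ - 11/3)**2).
Simple pole: residue = g(a) at a = 1, which is 315/1856.
At the order-2 pole 11/3 set g(τ) = (τ - (11/3))^2*f(τ) = 35/(29*(τ - 1)).
Order-2 pole: residue = g'(a); g'(11/3) = -315/1856, so the residue is -315/1856.
List the singular points by increasing real part (a conjugate pair: the negative imaginary part first).


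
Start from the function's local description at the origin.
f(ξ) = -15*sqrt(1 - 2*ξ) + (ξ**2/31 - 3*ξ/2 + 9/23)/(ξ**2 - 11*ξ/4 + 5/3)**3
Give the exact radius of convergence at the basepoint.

The radius of convergence is 1/2.

Denominator factor (ξ**2 - 11*ξ/4 + 5/3)^3: discriminant 43/48, real irrational roots 11/8 + (1/24)*sqrt(129) and 11/8 - (1/24)*sqrt(129); poles of order 3, moduli 11/8 + (1/24)*sqrt(129) and 11/8 - (1/24)*sqrt(129).
Branch term (-15)*sqrt(1 - ξ/(1/2)): its argument vanishes at ξ = 1/2, a square-root branch point, modulus 1/2.
The radius of convergence is the smallest modulus among the singular points: 1/2.


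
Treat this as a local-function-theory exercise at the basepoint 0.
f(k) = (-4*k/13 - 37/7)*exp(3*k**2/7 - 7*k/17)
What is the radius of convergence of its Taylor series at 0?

The factor exp(3*k**2/7 - 7*k/17) is entire and contributes no finite singular point.
The polynomial part has no poles.
No finite singular points: the Taylor series at 0 converges everywhere.

The radius of convergence is infinite.


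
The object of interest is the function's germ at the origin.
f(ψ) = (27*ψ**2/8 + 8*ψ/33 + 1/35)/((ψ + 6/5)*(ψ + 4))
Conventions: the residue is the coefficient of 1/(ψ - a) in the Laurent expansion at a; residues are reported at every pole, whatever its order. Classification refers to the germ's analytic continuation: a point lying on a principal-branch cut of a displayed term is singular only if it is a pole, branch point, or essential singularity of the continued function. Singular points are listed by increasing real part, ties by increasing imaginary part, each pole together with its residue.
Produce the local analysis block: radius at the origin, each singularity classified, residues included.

Denominator factor (ψ + 4): pole of order 1 at -4, modulus 4.
Denominator factor (ψ + 6/5): pole of order 1 at -6/5, modulus 6/5.
The radius of convergence is the smallest modulus among the singular points: 6/5.
At the order-1 pole -4 set g(ψ) = (ψ - (-4))*f(ψ) = (27*ψ**2/8 + 8*ψ/33 + 1/35)/(ψ + 6/5).
Simple pole: residue = g(a) at a = -4, which is -61283/3234.
At the order-1 pole -6/5 set g(ψ) = (ψ - (-6/5))*f(ψ) = (27*ψ**2/8 + 8*ψ/33 + 1/35)/(ψ + 4).
Simple pole: residue = g(a) at a = -6/5, which is 17701/10780.
List the singular points by increasing real part (a conjugate pair: the negative imaginary part first).

Radius of convergence at 0: 6/5.
At -4: a pole of order 1; residue -61283/3234.
At -6/5: a pole of order 1; residue 17701/10780.


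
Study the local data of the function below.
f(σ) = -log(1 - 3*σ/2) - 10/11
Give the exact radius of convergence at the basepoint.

Branch term (-1)*log(1 - σ/(2/3)): its argument vanishes at σ = 2/3, a logarithmic branch point, modulus 2/3.
The radius of convergence is the smallest modulus among the singular points: 2/3.

The radius of convergence is 2/3.


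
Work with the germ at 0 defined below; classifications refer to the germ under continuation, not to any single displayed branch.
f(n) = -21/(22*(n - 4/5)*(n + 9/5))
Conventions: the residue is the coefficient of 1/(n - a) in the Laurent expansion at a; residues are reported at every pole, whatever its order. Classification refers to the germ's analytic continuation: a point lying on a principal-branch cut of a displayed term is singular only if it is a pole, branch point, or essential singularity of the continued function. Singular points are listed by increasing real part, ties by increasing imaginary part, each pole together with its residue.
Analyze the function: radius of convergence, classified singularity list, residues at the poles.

Radius of convergence at 0: 4/5.
At -9/5: a pole of order 1; residue 105/286.
At 4/5: a pole of order 1; residue -105/286.

Denominator factor (n + 9/5): pole of order 1 at -9/5, modulus 9/5.
Denominator factor (n - 4/5): pole of order 1 at 4/5, modulus 4/5.
The radius of convergence is the smallest modulus among the singular points: 4/5.
At the order-1 pole -9/5 set g(n) = (n - (-9/5))*f(n) = -21/(22*(n - 4/5)).
Simple pole: residue = g(a) at a = -9/5, which is 105/286.
At the order-1 pole 4/5 set g(n) = (n - (4/5))*f(n) = -21/(22*(n + 9/5)).
Simple pole: residue = g(a) at a = 4/5, which is -105/286.
List the singular points by increasing real part (a conjugate pair: the negative imaginary part first).


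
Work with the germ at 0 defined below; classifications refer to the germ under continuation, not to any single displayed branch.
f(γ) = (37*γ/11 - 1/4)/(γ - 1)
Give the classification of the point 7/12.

Denominator factors: γ - 1 = -5/12 at γ = 7/12 — none vanishes.
So the germ continues analytically to 7/12.

The point is a regular point.


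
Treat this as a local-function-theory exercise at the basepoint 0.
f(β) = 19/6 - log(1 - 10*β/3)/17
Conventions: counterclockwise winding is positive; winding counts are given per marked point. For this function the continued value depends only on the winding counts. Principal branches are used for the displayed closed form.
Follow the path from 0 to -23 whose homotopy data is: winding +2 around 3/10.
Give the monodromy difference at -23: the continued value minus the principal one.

Continued minus principal equals -(4/17)*pi*i.

The rational part is single-valued and drops out of the difference; each branch term changes only by its own monodromy.
(-1/17)*log(1 - β/(3/10)): each positive loop around 3/10 adds 2*pi*i to the log, so winding +2 contributes (-1/17)*(2)*2*pi*i = -(4/17)*pi*i.
Summing the contributions at β = -23 gives -(4/17)*pi*i.


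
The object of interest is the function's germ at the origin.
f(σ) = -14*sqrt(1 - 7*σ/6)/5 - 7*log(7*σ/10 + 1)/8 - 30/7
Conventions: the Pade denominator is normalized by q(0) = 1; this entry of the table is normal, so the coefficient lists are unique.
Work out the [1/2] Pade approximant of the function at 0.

The Pade approximant has numerator coefficients [-248/35, 140964821/41871600]; denominator coefficients [1, -693091/2093580, 1250921/25122960].


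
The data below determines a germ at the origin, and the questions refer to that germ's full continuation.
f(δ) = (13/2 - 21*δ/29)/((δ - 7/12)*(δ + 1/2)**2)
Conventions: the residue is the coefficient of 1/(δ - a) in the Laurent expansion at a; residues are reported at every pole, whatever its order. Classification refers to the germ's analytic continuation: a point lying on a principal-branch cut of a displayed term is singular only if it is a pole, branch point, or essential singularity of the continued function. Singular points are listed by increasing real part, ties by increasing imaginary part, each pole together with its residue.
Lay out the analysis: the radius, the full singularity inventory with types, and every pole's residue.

Radius of convergence at 0: 1/2.
At -1/2: a pole of order 2; residue -25380/4901.
At 7/12: a pole of order 1; residue 25380/4901.

Denominator factor (δ + 1/2)^2: pole of order 2 at -1/2, modulus 1/2.
Denominator factor (δ - 7/12): pole of order 1 at 7/12, modulus 7/12.
The radius of convergence is the smallest modulus among the singular points: 1/2.
At the order-2 pole -1/2 set g(δ) = (δ - (-1/2))^2*f(δ) = (13/2 - 21*δ/29)/(δ - 7/12).
Order-2 pole: residue = g'(a); g'(-1/2) = -25380/4901, so the residue is -25380/4901.
At the order-1 pole 7/12 set g(δ) = (δ - (7/12))*f(δ) = (13/2 - 21*δ/29)/(δ + 1/2)**2.
Simple pole: residue = g(a) at a = 7/12, which is 25380/4901.
List the singular points by increasing real part (a conjugate pair: the negative imaginary part first).


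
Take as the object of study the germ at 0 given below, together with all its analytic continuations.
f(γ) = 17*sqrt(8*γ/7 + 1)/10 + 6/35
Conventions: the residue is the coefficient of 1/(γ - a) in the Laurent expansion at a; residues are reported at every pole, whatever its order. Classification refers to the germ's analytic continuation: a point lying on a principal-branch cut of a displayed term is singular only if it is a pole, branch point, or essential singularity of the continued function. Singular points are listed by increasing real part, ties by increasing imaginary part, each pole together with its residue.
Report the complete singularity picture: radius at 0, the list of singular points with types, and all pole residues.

Radius of convergence at 0: 7/8.
At -7/8: an algebraic (square-root) branch point.

Branch term (17/10)*sqrt(1 - γ/(-7/8)): its argument vanishes at γ = -7/8, a square-root branch point, modulus 7/8.
The radius of convergence is the smallest modulus among the singular points: 7/8.


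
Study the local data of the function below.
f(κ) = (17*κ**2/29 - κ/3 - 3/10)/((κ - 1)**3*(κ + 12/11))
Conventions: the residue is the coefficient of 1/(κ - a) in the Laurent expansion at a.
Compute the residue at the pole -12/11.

At the order-1 pole -12/11 set g(κ) = (κ - (-12/11))*f(κ) = (17*κ**2/29 - κ/3 - 3/10)/(κ - 1)**3.
Simple pole: residue = g(a) at a = -12/11, which is -293843/3528430.

The residue is -293843/3528430.


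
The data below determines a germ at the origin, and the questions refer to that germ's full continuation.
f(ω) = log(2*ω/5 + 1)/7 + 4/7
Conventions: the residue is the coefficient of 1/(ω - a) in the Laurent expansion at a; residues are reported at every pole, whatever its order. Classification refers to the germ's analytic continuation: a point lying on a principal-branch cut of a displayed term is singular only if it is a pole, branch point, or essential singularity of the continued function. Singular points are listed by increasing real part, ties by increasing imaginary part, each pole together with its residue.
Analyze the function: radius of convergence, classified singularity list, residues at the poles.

Radius of convergence at 0: 5/2.
At -5/2: a logarithmic branch point.

Branch term (1/7)*log(1 - ω/(-5/2)): its argument vanishes at ω = -5/2, a logarithmic branch point, modulus 5/2.
The radius of convergence is the smallest modulus among the singular points: 5/2.


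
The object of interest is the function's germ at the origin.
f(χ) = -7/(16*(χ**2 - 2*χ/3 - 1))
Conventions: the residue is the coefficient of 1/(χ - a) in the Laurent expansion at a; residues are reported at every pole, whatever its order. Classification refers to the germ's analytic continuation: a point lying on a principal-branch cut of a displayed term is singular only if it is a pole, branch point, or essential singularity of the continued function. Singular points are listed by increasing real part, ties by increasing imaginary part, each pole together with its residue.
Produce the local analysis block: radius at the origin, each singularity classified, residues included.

Radius of convergence at 0: -1/3 + (1/3)*sqrt(10).
At 1/3 - (1/3)*sqrt(10): a pole of order 1; residue (21/320)*sqrt(10).
At 1/3 + (1/3)*sqrt(10): a pole of order 1; residue -(21/320)*sqrt(10).

Denominator factor (χ**2 - 2*χ/3 - 1): discriminant 40/9, real irrational roots 1/3 + (1/3)*sqrt(10) and 1/3 - (1/3)*sqrt(10); poles of order 1, moduli 1/3 + (1/3)*sqrt(10) and -1/3 + (1/3)*sqrt(10).
The radius of convergence is the smallest modulus among the singular points: -1/3 + (1/3)*sqrt(10).
The factor χ**2 - 2*χ/3 - 1 splits as (χ - a)(χ - a') with a = 1/3 - (1/3)*sqrt(10), a' = 1/3 + (1/3)*sqrt(10). At the order-1 pole a set g(χ) = (χ - a)*f(χ) = [-7/16] / (χ - a').
Simple pole: residue = g(a) at a = 1/3 - (1/3)*sqrt(10), which is (21/320)*sqrt(10).
The factor χ**2 - 2*χ/3 - 1 splits as (χ - a)(χ - a') with a = 1/3 + (1/3)*sqrt(10), a' = 1/3 - (1/3)*sqrt(10). At the order-1 pole a set g(χ) = (χ - a)*f(χ) = [-7/16] / (χ - a').
Simple pole: residue = g(a) at a = 1/3 + (1/3)*sqrt(10), which is -(21/320)*sqrt(10).
List the singular points by increasing real part (a conjugate pair: the negative imaginary part first).


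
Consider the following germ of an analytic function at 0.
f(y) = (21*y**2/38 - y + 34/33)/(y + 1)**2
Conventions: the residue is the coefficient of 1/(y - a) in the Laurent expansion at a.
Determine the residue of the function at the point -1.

At the order-2 pole -1 set g(y) = (y - (-1))^2*f(y) = 21*y**2/38 - y + 34/33.
Order-2 pole: residue = g'(a); g'(-1) = -40/19, so the residue is -40/19.

The residue is -40/19.


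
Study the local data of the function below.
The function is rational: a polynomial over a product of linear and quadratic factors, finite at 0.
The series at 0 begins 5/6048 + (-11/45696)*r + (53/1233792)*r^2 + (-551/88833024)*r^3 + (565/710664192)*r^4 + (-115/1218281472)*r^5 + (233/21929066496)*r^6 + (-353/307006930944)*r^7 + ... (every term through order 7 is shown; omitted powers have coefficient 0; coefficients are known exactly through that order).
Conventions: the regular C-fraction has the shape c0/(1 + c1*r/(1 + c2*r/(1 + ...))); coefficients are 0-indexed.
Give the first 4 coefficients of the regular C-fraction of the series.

Taylor coefficients (read off): a_0 = 5/6048, a_1 = -11/45696, a_2 = 53/1233792, a_3 = -551/88833024.
c0 = a_0 = 5/6048. Peel one level at a time: if S = 1 + c*r/S' with S'(0) = 1, then c is the r-coefficient of S and S' = c*r/(S - 1).
S_1 = c0/f = 1 + (99/340)*r + (11383/346800)*r^2 + ...; c1 = 99/340.
S_2 = c1*r/(S_1 - 1) = 1 + (-11383/100980)*r + (4289/705672)*r^2 + ...; c2 = -11383/100980.
S_3 = c2*r/(S_2 - 1) = 1 + (364565/6761502)*r + ...; c3 = 364565/6761502.

The regular C-fraction coefficients are [5/6048, 99/340, -11383/100980, 364565/6761502].


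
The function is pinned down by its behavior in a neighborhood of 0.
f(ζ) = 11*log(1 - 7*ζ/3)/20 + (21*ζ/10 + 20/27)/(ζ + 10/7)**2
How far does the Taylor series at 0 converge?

Denominator factor (ζ + 10/7)^2: pole of order 2 at -10/7, modulus 10/7.
Branch term (11/20)*log(1 - ζ/(3/7)): its argument vanishes at ζ = 3/7, a logarithmic branch point, modulus 3/7.
The radius of convergence is the smallest modulus among the singular points: 3/7.

The radius of convergence is 3/7.


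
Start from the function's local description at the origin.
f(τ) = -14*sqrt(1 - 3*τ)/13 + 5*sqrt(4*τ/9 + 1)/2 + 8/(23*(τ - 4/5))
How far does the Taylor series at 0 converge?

The radius of convergence is 1/3.

Denominator factor (τ - 4/5): pole of order 1 at 4/5, modulus 4/5.
Branch term (-14/13)*sqrt(1 - τ/(1/3)): its argument vanishes at τ = 1/3, a square-root branch point, modulus 1/3.
Branch term (5/2)*sqrt(1 - τ/(-9/4)): its argument vanishes at τ = -9/4, a square-root branch point, modulus 9/4.
The radius of convergence is the smallest modulus among the singular points: 1/3.


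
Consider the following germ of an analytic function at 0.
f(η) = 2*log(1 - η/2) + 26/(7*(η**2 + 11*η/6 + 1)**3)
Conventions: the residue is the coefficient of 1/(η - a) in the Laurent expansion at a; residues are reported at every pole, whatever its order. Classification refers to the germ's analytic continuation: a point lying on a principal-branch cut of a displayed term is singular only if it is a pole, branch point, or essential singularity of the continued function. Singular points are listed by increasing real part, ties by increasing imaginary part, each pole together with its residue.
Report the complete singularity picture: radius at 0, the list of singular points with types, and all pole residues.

Radius of convergence at 0: 1.
At (-11/12) - ((1/12)*sqrt(23))*i: a pole of order 3; residue ((1213056/85169)*sqrt(23))*i.
At (-11/12) + ((1/12)*sqrt(23))*i: a pole of order 3; residue -((1213056/85169)*sqrt(23))*i.
At 2: a logarithmic branch point.

Denominator factor (η**2 + 11*η/6 + 1)^3: discriminant -23/36, complex-conjugate roots (-11/12) + ((1/12)*sqrt(23))*i and (-11/12) - ((1/12)*sqrt(23))*i; poles of order 3, moduli 1 and 1.
Branch term (2)*log(1 - η/(2)): its argument vanishes at η = 2, a logarithmic branch point, modulus 2.
The radius of convergence is the smallest modulus among the singular points: 1.
The branch term is analytic at (-11/12) - ((1/12)*sqrt(23))*i and contributes nothing to the residue; only the rational part matters.
The factor η**2 + 11*η/6 + 1 splits as (η - a)(η - a') with a = (-11/12) - ((1/12)*sqrt(23))*i, a' = (-11/12) + ((1/12)*sqrt(23))*i. At the order-3 pole a set g(η) = (η - a)^3*(rational part) = [26/7] / (η - a')^3.
Order-3 pole: residue = g''(a)/2; g''((-11/12) - ((1/12)*sqrt(23))*i) = ((2426112/85169)*sqrt(23))*i, so the residue is ((1213056/85169)*sqrt(23))*i.
The branch term is analytic at (-11/12) + ((1/12)*sqrt(23))*i and contributes nothing to the residue; only the rational part matters.
The factor η**2 + 11*η/6 + 1 splits as (η - a)(η - a') with a = (-11/12) + ((1/12)*sqrt(23))*i, a' = (-11/12) - ((1/12)*sqrt(23))*i. At the order-3 pole a set g(η) = (η - a)^3*(rational part) = [26/7] / (η - a')^3.
Order-3 pole: residue = g''(a)/2; g''((-11/12) + ((1/12)*sqrt(23))*i) = -((2426112/85169)*sqrt(23))*i, so the residue is -((1213056/85169)*sqrt(23))*i.
List the singular points by increasing real part (a conjugate pair: the negative imaginary part first).


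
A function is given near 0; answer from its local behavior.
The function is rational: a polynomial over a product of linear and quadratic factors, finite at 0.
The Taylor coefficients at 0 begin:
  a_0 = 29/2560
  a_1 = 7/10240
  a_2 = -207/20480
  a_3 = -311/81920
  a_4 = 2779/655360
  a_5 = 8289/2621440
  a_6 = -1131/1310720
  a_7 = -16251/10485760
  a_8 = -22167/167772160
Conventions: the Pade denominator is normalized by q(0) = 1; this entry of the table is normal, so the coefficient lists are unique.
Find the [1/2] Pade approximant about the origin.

The Pade approximant has numerator coefficients [29/2560, -14187/4937728]; denominator coefficients [1, -757/2411, 17575/19288].

Taylor coefficients needed (read off): a_0 = 29/2560, a_1 = 7/10240, a_2 = -207/20480, a_3 = -311/81920.
Write the denominator as Q(h) = 1 + q1*h + q2*h^2. Requiring Q*f - P = O(h^4) with deg P <= 1 kills the coefficients of h^2..h^3 in Q*f:
  h^2: a_2 + q1*a_1 + q2*a_0 = 0, i.e. -207/20480 + (7/10240)*q1 + (29/2560)*q2 = 0.
  h^3: a_3 + q1*a_2 + q2*a_1 = 0, i.e. -311/81920 + (-207/20480)*q1 + (7/10240)*q2 = 0.
Solving this linear system: q1 = -757/2411, q2 = 17575/19288.
The numerator is Q*f truncated at degree 1: P0 = a_0 = 29/2560; P1 = a_1 + q1*a_0 = -14187/4937728.
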